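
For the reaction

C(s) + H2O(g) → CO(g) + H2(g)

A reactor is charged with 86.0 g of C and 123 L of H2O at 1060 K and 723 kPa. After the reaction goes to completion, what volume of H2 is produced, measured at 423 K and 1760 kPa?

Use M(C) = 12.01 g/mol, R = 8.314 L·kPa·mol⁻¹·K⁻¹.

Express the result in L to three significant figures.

14.3 L

n(C) = 86.0 / 12.01 = 7.161 mol
n(H2O) = PV/RT = (723 × 123) / (8.314 × 1060) = 10.09 mol
For 7.161 mol C, stoichiometry requires (1/1) × 7.161 = 7.161 mol H2O; 10.09 mol is available, so C is limiting.
n(H2) = (1/1) × 7.161 = 7.161 mol
V(H2) = nRT/P = 7.161 × 8.314 × 423 / 1760 = 14.31 L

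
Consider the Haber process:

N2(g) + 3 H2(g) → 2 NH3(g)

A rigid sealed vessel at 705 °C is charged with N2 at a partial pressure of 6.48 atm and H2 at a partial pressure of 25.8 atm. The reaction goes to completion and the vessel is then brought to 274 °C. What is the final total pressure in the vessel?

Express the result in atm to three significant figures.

With V and T fixed, P_i ∝ n_i, so the mole ratios apply directly to partial pressures at 705 °C.
P(H2) required for 6.48 atm of N2 = (3/1) × 6.48 = 19.44 atm; available 25.8 atm, so N2 is limiting.
P(H2) remaining = 25.8 − (3/1) × 6.48 = 6.360 atm
P(gaseous products) = (2)/1 × 6.48 = 12.96 atm
P_total at 705 °C = 6.360 + 12.96 = 19.32 atm
Scaling to 274 °C: P = 19.32 × 547.15/978.15 = 10.81 atm

10.8 atm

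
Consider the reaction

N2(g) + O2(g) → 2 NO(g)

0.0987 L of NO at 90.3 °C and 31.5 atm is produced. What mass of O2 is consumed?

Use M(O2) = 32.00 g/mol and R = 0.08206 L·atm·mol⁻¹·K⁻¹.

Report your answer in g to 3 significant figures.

n(NO) = PV/RT = (31.5 × 0.0987) / (0.08206 × 363.45) = 0.1042 mol
n(O2) = (1/2) × 0.1042 = 0.05210 mol
m(O2) = 0.05210 × 32.00 = 1.667 g

1.67 g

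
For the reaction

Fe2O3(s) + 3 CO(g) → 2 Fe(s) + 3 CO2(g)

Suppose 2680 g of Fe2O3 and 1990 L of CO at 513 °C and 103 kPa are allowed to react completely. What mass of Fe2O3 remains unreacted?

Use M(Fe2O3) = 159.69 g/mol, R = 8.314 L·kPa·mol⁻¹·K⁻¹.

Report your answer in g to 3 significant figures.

1010 g

n(Fe2O3) = 2680 / 159.69 = 16.78 mol
n(CO) = PV/RT = (103 × 1990) / (8.314 × 786.15) = 31.36 mol
For 16.78 mol Fe2O3, stoichiometry requires (3/1) × 16.78 = 50.34 mol CO; 31.36 mol is available, so CO is limiting.
n(Fe2O3) consumed = (1/3) × 31.36 = 10.45 mol; remaining = 16.78 − 10.45 = 6.330 mol
m(Fe2O3) = 6.330 × 159.69 = 1011 g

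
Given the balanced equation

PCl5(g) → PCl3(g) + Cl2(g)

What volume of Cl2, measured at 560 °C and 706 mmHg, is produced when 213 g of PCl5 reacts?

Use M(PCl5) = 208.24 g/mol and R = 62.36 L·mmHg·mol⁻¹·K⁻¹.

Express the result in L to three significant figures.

75.3 L

n(PCl5) = 213.0 / 208.24 = 1.023 mol
n(Cl2) = (1/1) × 1.023 = 1.023 mol
V = nRT/P = 1.023 × 62.36 × 833.15 / 706 = 75.28 L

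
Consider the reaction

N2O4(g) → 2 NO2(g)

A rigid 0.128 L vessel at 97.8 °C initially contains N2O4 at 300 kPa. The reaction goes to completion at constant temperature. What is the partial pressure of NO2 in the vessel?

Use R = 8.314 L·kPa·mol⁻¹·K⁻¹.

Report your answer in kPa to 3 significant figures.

600 kPa

n(N2O4)₀ = PV/RT = (300 × 0.128) / (8.314 × 370.95) = 0.01245 mol
n(NO2) = (2/1) × 0.01245 = 0.02490 mol
P(NO2) = nRT/V = 0.02490 × 8.314 × 370.95 / 0.128 = 599.9 kPa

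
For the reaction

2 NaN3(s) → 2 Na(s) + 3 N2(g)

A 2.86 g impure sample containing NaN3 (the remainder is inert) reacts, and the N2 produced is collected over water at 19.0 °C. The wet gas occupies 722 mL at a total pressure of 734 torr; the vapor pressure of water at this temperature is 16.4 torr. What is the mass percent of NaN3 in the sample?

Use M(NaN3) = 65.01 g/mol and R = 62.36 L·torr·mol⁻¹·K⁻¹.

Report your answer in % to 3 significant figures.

43.1 %

P(N2) = 734 − 16.4 = 717.6 torr
n(N2) = PV/RT = (717.6 × 0.7220) / (62.36 × 292.15) = 0.02844 mol
n(NaN3) = (2/3) × 0.02844 = 0.01896 mol
m(NaN3) = 0.01896 × 65.01 = 1.233 g
%NaN3 = 1.233 / 2.86 × 100 = 43.11%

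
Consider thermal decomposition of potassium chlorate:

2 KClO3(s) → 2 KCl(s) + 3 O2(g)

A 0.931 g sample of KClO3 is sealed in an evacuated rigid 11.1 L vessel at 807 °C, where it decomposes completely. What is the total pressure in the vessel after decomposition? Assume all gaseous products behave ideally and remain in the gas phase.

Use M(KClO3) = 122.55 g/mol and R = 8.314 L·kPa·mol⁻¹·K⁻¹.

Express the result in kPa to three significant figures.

9.22 kPa

n(KClO3) = 0.931 / 122.55 = 0.007597 mol
n(gas produced) = (3/2) × 0.007597 = 0.01140 mol
P = nRT/V = 0.01140 × 8.314 × 1080.15 / 11.1 = 9.223 kPa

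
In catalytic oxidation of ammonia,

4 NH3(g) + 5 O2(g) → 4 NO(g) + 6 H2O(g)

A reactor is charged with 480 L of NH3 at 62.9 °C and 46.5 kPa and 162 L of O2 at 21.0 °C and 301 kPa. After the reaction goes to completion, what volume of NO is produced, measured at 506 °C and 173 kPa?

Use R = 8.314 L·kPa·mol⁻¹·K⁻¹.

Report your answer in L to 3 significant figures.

n(NH3) = PV/RT = (46.5 × 480) / (8.314 × 336.05) = 7.989 mol
n(O2) = PV/RT = (301 × 162) / (8.314 × 294.15) = 19.94 mol
For 7.989 mol NH3, stoichiometry requires (5/4) × 7.989 = 9.986 mol O2; 19.94 mol is available, so NH3 is limiting.
n(NO) = (4/4) × 7.989 = 7.989 mol
V(NO) = nRT/P = 7.989 × 8.314 × 779.15 / 173 = 299.1 L

299 L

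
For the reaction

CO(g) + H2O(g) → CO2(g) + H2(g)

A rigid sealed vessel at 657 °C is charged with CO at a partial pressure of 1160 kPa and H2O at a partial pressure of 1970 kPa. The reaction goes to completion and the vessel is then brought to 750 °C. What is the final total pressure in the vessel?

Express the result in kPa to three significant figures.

3440 kPa

With V and T fixed, P_i ∝ n_i, so the mole ratios apply directly to partial pressures at 657 °C.
P(H2O) required for 1160 kPa of CO = (1/1) × 1160 = 1160 kPa; available 1970 kPa, so CO is limiting.
P(H2O) remaining = 1970 − (1/1) × 1160 = 810.0 kPa
P(gaseous products) = (1+1)/1 × 1160 = 2320 kPa
P_total at 657 °C = 810.0 + 2320 = 3130 kPa
Scaling to 750 °C: P = 3130 × 1023.15/930.15 = 3443 kPa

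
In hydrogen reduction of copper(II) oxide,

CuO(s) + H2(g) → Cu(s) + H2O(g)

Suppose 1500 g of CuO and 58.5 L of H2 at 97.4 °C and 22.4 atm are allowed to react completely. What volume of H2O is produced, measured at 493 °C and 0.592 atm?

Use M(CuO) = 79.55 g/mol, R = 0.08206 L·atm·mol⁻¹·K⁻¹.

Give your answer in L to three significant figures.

n(CuO) = 1500 / 79.55 = 18.86 mol
n(H2) = PV/RT = (22.4 × 58.5) / (0.08206 × 370.55) = 43.09 mol
For 18.86 mol CuO, stoichiometry requires (1/1) × 18.86 = 18.86 mol H2; 43.09 mol is available, so CuO is limiting.
n(H2O) = (1/1) × 18.86 = 18.86 mol
V(H2O) = nRT/P = 18.86 × 0.08206 × 766.15 / 0.592 = 2003 L

2000 L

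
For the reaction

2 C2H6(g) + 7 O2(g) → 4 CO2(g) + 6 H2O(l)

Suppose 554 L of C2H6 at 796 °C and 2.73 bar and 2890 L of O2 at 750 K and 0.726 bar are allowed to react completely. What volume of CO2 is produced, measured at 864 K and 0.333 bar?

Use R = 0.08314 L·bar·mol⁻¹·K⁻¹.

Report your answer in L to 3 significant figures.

4150 L

n(C2H6) = PV/RT = (2.73 × 554) / (0.08314 × 1069.15) = 17.01 mol
n(O2) = PV/RT = (0.726 × 2890) / (0.08314 × 750) = 33.65 mol
For 17.01 mol C2H6, stoichiometry requires (7/2) × 17.01 = 59.54 mol O2; 33.65 mol is available, so O2 is limiting.
n(CO2) = (4/7) × 33.65 = 19.23 mol
V(CO2) = nRT/P = 19.23 × 0.08314 × 864 / 0.333 = 4148 L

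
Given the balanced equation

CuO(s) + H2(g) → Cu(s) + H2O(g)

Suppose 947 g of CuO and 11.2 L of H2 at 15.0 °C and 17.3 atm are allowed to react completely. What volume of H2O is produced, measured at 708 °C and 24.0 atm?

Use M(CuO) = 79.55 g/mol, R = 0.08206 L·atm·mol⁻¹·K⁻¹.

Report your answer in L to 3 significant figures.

27.5 L

n(CuO) = 947 / 79.55 = 11.90 mol
n(H2) = PV/RT = (17.3 × 11.2) / (0.08206 × 288.15) = 8.194 mol
For 11.90 mol CuO, stoichiometry requires (1/1) × 11.90 = 11.90 mol H2; 8.194 mol is available, so H2 is limiting.
n(H2O) = (1/1) × 8.194 = 8.194 mol
V(H2O) = nRT/P = 8.194 × 0.08206 × 981.15 / 24.0 = 27.49 L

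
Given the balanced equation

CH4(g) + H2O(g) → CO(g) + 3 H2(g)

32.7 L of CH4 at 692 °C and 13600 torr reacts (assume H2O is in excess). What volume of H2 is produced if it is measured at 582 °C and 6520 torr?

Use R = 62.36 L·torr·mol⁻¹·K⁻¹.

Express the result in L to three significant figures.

n(CH4) = PV/RT = (13600 × 32.7) / (62.36 × 965.15) = 7.389 mol
n(H2) = (3/1) × 7.389 = 22.17 mol
V = nRT/P = 22.17 × 62.36 × 855.15 / 6520 = 181.3 L

181 L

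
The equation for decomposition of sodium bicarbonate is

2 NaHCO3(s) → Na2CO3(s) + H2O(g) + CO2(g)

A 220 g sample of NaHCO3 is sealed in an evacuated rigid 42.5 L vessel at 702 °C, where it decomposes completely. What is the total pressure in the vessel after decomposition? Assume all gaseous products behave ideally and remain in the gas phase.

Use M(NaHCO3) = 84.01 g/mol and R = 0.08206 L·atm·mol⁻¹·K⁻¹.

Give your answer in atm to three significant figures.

4.93 atm

n(NaHCO3) = 220 / 84.01 = 2.619 mol
n(gas produced) = (2/2) × 2.619 = 2.619 mol
P = nRT/V = 2.619 × 0.08206 × 975.15 / 42.5 = 4.931 atm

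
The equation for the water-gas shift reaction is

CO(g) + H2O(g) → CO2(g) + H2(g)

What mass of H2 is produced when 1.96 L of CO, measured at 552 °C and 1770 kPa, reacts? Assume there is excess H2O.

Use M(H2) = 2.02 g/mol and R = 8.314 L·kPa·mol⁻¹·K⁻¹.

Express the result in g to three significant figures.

n(CO) = PV/RT = (1770 × 1.96) / (8.314 × 825.15) = 0.5057 mol
n(H2) = (1/1) × 0.5057 = 0.5057 mol
m(H2) = 0.5057 × 2.02 = 1.022 g

1.02 g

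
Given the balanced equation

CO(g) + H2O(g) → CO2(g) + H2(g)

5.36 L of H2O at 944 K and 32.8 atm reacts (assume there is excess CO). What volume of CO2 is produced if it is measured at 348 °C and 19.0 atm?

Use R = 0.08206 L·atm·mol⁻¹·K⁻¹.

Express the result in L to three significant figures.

6.09 L

n(H2O) = PV/RT = (32.8 × 5.36) / (0.08206 × 944) = 2.270 mol
n(CO2) = (1/1) × 2.270 = 2.270 mol
V = nRT/P = 2.270 × 0.08206 × 621.15 / 19.0 = 6.090 L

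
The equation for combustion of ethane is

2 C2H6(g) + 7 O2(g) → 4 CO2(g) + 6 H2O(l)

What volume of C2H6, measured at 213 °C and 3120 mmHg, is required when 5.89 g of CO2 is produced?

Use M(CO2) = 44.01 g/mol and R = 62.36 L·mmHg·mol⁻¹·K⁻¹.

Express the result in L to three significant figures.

0.650 L

n(CO2) = 5.890 / 44.01 = 0.1338 mol
n(C2H6) = (2/4) × 0.1338 = 0.06690 mol
V = nRT/P = 0.06690 × 62.36 × 486.15 / 3120 = 0.6501 L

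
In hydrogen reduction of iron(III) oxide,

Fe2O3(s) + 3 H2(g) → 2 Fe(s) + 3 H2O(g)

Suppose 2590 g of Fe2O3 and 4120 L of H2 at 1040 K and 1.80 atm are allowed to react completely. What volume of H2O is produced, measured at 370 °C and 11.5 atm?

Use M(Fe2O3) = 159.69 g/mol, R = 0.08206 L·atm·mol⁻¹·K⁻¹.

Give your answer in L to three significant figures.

n(Fe2O3) = 2590 / 159.69 = 16.22 mol
n(H2) = PV/RT = (1.80 × 4120) / (0.08206 × 1040) = 86.90 mol
For 16.22 mol Fe2O3, stoichiometry requires (3/1) × 16.22 = 48.66 mol H2; 86.90 mol is available, so Fe2O3 is limiting.
n(H2O) = (3/1) × 16.22 = 48.66 mol
V(H2O) = nRT/P = 48.66 × 0.08206 × 643.15 / 11.5 = 223.3 L

223 L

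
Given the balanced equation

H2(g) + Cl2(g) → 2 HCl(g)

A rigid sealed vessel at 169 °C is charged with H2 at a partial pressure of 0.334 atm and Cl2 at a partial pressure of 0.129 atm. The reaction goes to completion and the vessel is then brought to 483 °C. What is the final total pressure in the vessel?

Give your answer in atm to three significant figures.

At constant V, partial pressures at 169 °C are proportional to moles, so apply stoichiometry directly to pressures.
P(Cl2) required for 0.334 atm of H2 = (1/1) × 0.334 = 0.3340 atm; available 0.129 atm, so Cl2 is limiting.
P(H2) remaining = 0.334 − (1/1) × 0.129 = 0.2050 atm
P(gaseous products) = (2)/1 × 0.129 = 0.2580 atm
P_total at 169 °C = 0.2050 + 0.2580 = 0.4630 atm
Scaling to 483 °C: P = 0.4630 × 756.15/442.15 = 0.7918 atm

0.792 atm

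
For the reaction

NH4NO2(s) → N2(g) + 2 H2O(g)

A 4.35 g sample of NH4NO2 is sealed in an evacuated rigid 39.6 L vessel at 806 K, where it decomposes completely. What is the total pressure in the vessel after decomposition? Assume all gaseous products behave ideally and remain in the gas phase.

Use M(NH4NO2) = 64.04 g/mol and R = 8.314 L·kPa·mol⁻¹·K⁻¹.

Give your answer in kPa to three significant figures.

n(NH4NO2) = 4.35 / 64.04 = 0.06793 mol
n(gas produced) = (3/1) × 0.06793 = 0.2038 mol
P = nRT/V = 0.2038 × 8.314 × 806 / 39.6 = 34.49 kPa

34.5 kPa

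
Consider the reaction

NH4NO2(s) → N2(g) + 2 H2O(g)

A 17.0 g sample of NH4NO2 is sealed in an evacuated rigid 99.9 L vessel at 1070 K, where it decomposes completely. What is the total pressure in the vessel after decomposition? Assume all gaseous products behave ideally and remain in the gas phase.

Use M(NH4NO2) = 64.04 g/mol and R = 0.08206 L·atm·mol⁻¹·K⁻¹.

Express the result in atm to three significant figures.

0.700 atm

n(NH4NO2) = 17.0 / 64.04 = 0.2655 mol
n(gas produced) = (3/1) × 0.2655 = 0.7965 mol
P = nRT/V = 0.7965 × 0.08206 × 1070 / 99.9 = 0.7001 atm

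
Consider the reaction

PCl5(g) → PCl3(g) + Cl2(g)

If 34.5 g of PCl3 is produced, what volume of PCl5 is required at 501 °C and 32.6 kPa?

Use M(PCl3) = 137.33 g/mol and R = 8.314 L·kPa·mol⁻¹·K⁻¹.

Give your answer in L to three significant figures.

n(PCl3) = 34.50 / 137.33 = 0.2512 mol
n(PCl5) = (1/1) × 0.2512 = 0.2512 mol
V = nRT/P = 0.2512 × 8.314 × 774.15 / 32.6 = 49.59 L

49.6 L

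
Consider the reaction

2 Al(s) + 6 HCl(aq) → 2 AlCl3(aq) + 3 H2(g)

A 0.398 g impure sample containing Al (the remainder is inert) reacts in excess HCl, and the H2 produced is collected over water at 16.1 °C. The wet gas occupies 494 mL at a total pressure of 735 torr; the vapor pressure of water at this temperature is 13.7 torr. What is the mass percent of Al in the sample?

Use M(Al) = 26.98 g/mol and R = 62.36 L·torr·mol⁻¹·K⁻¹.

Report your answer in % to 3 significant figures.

P(H2) = 735 − 13.7 = 721.3 torr
n(H2) = PV/RT = (721.3 × 0.4940) / (62.36 × 289.25) = 0.01975 mol
n(Al) = (2/3) × 0.01975 = 0.01317 mol
m(Al) = 0.01317 × 26.98 = 0.3553 g
%Al = 0.3553 / 0.398 × 100 = 89.27%

89.3 %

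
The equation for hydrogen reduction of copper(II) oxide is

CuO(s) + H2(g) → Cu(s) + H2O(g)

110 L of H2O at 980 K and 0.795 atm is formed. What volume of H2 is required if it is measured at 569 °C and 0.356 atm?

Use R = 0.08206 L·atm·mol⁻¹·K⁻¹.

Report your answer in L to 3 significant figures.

n(H2O) = PV/RT = (0.795 × 110) / (0.08206 × 980) = 1.087 mol
n(H2) = (1/1) × 1.087 = 1.087 mol
V = nRT/P = 1.087 × 0.08206 × 842.15 / 0.356 = 211.0 L

211 L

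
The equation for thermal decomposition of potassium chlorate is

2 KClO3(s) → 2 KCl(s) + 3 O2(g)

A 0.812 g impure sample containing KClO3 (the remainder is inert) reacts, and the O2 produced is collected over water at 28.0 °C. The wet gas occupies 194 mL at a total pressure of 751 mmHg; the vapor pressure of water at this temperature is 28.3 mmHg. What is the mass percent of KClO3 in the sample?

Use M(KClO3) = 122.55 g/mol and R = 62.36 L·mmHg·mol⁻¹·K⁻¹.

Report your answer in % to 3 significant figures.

P(O2) = 751 − 28.3 = 722.7 mmHg
n(O2) = PV/RT = (722.7 × 0.1940) / (62.36 × 301.15) = 0.007466 mol
n(KClO3) = (2/3) × 0.007466 = 0.004977 mol
m(KClO3) = 0.004977 × 122.55 = 0.6099 g
%KClO3 = 0.6099 / 0.812 × 100 = 75.11%

75.1 %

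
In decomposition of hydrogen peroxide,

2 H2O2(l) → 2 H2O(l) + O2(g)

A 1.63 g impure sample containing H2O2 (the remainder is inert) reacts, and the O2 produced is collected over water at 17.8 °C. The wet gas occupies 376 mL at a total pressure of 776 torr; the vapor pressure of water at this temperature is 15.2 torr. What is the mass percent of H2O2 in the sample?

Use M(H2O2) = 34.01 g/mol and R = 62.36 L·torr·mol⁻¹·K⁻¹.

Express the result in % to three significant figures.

P(O2) = 776 − 15.2 = 760.8 torr
n(O2) = PV/RT = (760.8 × 0.3760) / (62.36 × 290.95) = 0.01577 mol
n(H2O2) = (2/1) × 0.01577 = 0.03154 mol
m(H2O2) = 0.03154 × 34.01 = 1.073 g
%H2O2 = 1.073 / 1.63 × 100 = 65.83%

65.8 %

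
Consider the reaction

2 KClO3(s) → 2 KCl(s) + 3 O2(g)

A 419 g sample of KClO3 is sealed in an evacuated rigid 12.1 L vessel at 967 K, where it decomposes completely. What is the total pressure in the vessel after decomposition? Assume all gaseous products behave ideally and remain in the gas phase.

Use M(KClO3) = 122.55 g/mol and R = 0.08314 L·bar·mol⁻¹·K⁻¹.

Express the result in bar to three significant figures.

34.1 bar

n(KClO3) = 419 / 122.55 = 3.419 mol
n(gas produced) = (3/2) × 3.419 = 5.128 mol
P = nRT/V = 5.128 × 0.08314 × 967 / 12.1 = 34.07 bar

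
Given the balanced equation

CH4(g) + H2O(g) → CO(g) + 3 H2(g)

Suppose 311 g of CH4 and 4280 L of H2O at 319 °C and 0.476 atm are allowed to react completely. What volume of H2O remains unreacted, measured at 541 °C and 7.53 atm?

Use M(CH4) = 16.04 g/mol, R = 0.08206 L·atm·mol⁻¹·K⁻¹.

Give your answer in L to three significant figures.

200 L

n(CH4) = 311 / 16.04 = 19.39 mol
n(H2O) = PV/RT = (0.476 × 4280) / (0.08206 × 592.15) = 41.93 mol
For 19.39 mol CH4, stoichiometry requires (1/1) × 19.39 = 19.39 mol H2O; 41.93 mol is available, so CH4 is limiting.
n(H2O) consumed = (1/1) × 19.39 = 19.39 mol; remaining = 41.93 − 19.39 = 22.54 mol
V(H2O) = nRT/P = 22.54 × 0.08206 × 814.15 / 7.53 = 200.0 L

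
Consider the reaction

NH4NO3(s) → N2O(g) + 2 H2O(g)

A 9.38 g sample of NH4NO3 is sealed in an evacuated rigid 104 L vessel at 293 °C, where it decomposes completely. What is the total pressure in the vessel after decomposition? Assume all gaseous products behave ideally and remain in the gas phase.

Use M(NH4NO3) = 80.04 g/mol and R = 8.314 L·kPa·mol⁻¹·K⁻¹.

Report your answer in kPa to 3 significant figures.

15.9 kPa

n(NH4NO3) = 9.38 / 80.04 = 0.1172 mol
n(gas produced) = (3/1) × 0.1172 = 0.3516 mol
P = nRT/V = 0.3516 × 8.314 × 566.15 / 104 = 15.91 kPa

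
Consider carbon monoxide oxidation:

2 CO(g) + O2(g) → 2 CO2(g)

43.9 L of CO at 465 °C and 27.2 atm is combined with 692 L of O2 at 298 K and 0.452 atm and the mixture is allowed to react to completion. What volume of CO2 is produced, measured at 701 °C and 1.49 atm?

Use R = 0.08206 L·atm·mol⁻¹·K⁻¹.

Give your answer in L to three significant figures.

n(CO) = PV/RT = (27.2 × 43.9) / (0.08206 × 738.15) = 19.71 mol
n(O2) = PV/RT = (0.452 × 692) / (0.08206 × 298) = 12.79 mol
For 19.71 mol CO, stoichiometry requires (1/2) × 19.71 = 9.855 mol O2; 12.79 mol is available, so CO is limiting.
n(CO2) = (2/2) × 19.71 = 19.71 mol
V(CO2) = nRT/P = 19.71 × 0.08206 × 974.15 / 1.49 = 1057 L

1060 L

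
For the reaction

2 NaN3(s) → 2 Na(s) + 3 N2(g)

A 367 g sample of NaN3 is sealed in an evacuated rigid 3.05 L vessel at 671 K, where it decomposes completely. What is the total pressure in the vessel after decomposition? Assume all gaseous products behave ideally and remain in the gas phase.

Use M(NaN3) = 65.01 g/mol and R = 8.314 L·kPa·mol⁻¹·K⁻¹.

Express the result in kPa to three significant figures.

n(NaN3) = 367 / 65.01 = 5.645 mol
n(gas produced) = (3/2) × 5.645 = 8.467 mol
P = nRT/V = 8.467 × 8.314 × 671 / 3.05 = 15490 kPa

15500 kPa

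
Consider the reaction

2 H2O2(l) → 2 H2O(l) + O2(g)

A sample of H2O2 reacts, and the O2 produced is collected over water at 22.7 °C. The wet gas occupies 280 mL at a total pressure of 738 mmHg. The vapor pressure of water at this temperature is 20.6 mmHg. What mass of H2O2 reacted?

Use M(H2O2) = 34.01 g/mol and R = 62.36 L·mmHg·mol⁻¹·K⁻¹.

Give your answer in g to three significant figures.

P(O2) = 738 − 20.6 = 717.4 mmHg
n(O2) = PV/RT = (717.4 × 0.2800) / (62.36 × 295.85) = 0.01089 mol
n(H2O2) = (2/1) × 0.01089 = 0.02178 mol
m(H2O2) = 0.02178 × 34.01 = 0.7407 g

0.741 g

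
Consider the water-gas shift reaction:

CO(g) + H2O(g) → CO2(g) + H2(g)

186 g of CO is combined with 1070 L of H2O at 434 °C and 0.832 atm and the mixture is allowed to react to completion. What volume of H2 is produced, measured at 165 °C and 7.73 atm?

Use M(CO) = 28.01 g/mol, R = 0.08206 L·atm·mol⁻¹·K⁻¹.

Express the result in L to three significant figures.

30.9 L

n(CO) = 186 / 28.01 = 6.640 mol
n(H2O) = PV/RT = (0.832 × 1070) / (0.08206 × 707.15) = 15.34 mol
For 6.640 mol CO, stoichiometry requires (1/1) × 6.640 = 6.640 mol H2O; 15.34 mol is available, so CO is limiting.
n(H2) = (1/1) × 6.640 = 6.640 mol
V(H2) = nRT/P = 6.640 × 0.08206 × 438.15 / 7.73 = 30.88 L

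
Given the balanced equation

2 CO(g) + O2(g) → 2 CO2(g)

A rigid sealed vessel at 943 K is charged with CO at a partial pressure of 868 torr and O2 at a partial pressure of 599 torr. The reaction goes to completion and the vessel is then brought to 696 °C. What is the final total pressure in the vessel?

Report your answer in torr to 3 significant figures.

1060 torr

At constant V, partial pressures at 943 K are proportional to moles, so apply stoichiometry directly to pressures.
P(O2) required for 868 torr of CO = (1/2) × 868 = 434.0 torr; available 599 torr, so CO is limiting.
P(O2) remaining = 599 − (1/2) × 868 = 165.0 torr
P(gaseous products) = (2)/2 × 868 = 868.0 torr
P_total at 943 K = 165.0 + 868.0 = 1033 torr
Scaling to 696 °C: P = 1033 × 969.15/943 = 1062 torr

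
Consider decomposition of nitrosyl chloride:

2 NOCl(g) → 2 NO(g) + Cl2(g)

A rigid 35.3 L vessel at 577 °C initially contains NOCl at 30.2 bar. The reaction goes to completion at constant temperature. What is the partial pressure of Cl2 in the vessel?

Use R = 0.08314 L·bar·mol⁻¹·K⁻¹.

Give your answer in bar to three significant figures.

n(NOCl)₀ = PV/RT = (30.2 × 35.3) / (0.08314 × 850.15) = 15.08 mol
n(Cl2) = (1/2) × 15.08 = 7.540 mol
P(Cl2) = nRT/V = 7.540 × 0.08314 × 850.15 / 35.3 = 15.10 bar

15.1 bar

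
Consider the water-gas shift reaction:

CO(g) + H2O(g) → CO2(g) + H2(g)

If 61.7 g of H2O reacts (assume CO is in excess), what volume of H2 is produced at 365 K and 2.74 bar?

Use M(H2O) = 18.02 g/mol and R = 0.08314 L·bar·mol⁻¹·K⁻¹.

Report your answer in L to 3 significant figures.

n(H2O) = 61.70 / 18.02 = 3.424 mol
n(H2) = (1/1) × 3.424 = 3.424 mol
V = nRT/P = 3.424 × 0.08314 × 365 / 2.74 = 37.92 L

37.9 L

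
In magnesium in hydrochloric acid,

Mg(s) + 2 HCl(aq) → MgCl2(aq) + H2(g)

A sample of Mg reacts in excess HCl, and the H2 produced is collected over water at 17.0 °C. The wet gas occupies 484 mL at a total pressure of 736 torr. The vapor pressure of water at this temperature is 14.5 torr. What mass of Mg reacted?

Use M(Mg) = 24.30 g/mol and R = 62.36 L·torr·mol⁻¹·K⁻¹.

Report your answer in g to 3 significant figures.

P(H2) = 736 − 14.5 = 721.5 torr
n(H2) = PV/RT = (721.5 × 0.4840) / (62.36 × 290.15) = 0.01930 mol
n(Mg) = (1/1) × 0.01930 = 0.01930 mol
m(Mg) = 0.01930 × 24.30 = 0.4690 g

0.469 g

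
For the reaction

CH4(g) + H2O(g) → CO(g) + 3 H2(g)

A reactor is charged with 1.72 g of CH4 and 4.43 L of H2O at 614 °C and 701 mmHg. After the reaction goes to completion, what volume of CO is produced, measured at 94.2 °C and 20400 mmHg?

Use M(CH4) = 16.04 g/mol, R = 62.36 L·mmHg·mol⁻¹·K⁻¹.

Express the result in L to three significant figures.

0.0630 L

n(CH4) = 1.72 / 16.04 = 0.1072 mol
n(H2O) = PV/RT = (701 × 4.43) / (62.36 × 887.15) = 0.05613 mol
For 0.1072 mol CH4, stoichiometry requires (1/1) × 0.1072 = 0.1072 mol H2O; 0.05613 mol is available, so H2O is limiting.
n(CO) = (1/1) × 0.05613 = 0.05613 mol
V(CO) = nRT/P = 0.05613 × 62.36 × 367.35 / 20400 = 0.06303 L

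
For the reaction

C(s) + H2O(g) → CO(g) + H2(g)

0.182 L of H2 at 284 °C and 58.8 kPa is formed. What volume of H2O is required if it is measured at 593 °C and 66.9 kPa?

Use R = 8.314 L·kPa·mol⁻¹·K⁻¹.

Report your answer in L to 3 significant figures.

n(H2) = PV/RT = (58.8 × 0.182) / (8.314 × 557.15) = 0.002310 mol
n(H2O) = (1/1) × 0.002310 = 0.002310 mol
V = nRT/P = 0.002310 × 8.314 × 866.15 / 66.9 = 0.2487 L

0.249 L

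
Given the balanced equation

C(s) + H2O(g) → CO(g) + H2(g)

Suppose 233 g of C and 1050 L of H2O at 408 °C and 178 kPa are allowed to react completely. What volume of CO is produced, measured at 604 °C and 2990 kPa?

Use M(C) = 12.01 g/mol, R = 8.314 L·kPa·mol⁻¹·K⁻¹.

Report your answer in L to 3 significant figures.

n(C) = 233 / 12.01 = 19.40 mol
n(H2O) = PV/RT = (178 × 1050) / (8.314 × 681.15) = 33.00 mol
For 19.40 mol C, stoichiometry requires (1/1) × 19.40 = 19.40 mol H2O; 33.00 mol is available, so C is limiting.
n(CO) = (1/1) × 19.40 = 19.40 mol
V(CO) = nRT/P = 19.40 × 8.314 × 877.15 / 2990 = 47.32 L

47.3 L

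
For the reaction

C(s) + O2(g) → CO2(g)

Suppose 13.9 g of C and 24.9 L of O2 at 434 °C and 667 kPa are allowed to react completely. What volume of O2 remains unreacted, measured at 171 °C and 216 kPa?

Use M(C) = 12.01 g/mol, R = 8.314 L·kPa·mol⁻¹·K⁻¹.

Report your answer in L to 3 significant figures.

n(C) = 13.9 / 12.01 = 1.157 mol
n(O2) = PV/RT = (667 × 24.9) / (8.314 × 707.15) = 2.825 mol
For 1.157 mol C, stoichiometry requires (1/1) × 1.157 = 1.157 mol O2; 2.825 mol is available, so C is limiting.
n(O2) consumed = (1/1) × 1.157 = 1.157 mol; remaining = 2.825 − 1.157 = 1.668 mol
V(O2) = nRT/P = 1.668 × 8.314 × 444.15 / 216 = 28.52 L

28.5 L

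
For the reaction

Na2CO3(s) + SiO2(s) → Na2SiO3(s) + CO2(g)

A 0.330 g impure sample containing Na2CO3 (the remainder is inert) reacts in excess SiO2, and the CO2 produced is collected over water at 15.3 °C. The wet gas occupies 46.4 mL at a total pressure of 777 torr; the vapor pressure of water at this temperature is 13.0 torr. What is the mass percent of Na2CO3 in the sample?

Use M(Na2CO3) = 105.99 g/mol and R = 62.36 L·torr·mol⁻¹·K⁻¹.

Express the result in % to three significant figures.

P(CO2) = 777 − 13.0 = 764.0 torr
n(CO2) = PV/RT = (764.0 × 0.04640) / (62.36 × 288.45) = 0.001971 mol
n(Na2CO3) = (1/1) × 0.001971 = 0.001971 mol
m(Na2CO3) = 0.001971 × 105.99 = 0.2089 g
%Na2CO3 = 0.2089 / 0.330 × 100 = 63.30%

63.3 %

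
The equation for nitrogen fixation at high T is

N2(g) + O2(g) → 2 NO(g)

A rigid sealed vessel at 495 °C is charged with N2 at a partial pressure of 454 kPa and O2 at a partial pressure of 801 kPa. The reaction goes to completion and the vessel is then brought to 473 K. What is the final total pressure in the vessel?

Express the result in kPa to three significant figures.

At constant V, partial pressures at 495 °C are proportional to moles, so apply stoichiometry directly to pressures.
P(O2) required for 454 kPa of N2 = (1/1) × 454 = 454.0 kPa; available 801 kPa, so N2 is limiting.
P(O2) remaining = 801 − (1/1) × 454 = 347.0 kPa
P(gaseous products) = (2)/1 × 454 = 908.0 kPa
P_total at 495 °C = 347.0 + 908.0 = 1255 kPa
Scaling to 473 K: P = 1255 × 473/768.15 = 772.8 kPa

773 kPa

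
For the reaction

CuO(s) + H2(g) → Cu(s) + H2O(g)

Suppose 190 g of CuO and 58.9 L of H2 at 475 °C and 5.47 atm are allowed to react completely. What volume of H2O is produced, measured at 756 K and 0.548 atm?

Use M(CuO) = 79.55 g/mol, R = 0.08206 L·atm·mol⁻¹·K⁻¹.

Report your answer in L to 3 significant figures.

270 L

n(CuO) = 190 / 79.55 = 2.388 mol
n(H2) = PV/RT = (5.47 × 58.9) / (0.08206 × 748.15) = 5.248 mol
For 2.388 mol CuO, stoichiometry requires (1/1) × 2.388 = 2.388 mol H2; 5.248 mol is available, so CuO is limiting.
n(H2O) = (1/1) × 2.388 = 2.388 mol
V(H2O) = nRT/P = 2.388 × 0.08206 × 756 / 0.548 = 270.3 L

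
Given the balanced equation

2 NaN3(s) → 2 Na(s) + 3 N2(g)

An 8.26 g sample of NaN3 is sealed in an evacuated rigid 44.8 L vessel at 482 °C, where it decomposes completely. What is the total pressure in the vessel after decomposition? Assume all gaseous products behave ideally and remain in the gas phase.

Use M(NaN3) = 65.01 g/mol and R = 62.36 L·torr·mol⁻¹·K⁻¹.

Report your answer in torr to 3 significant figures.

n(NaN3) = 8.26 / 65.01 = 0.1271 mol
n(gas produced) = (3/2) × 0.1271 = 0.1906 mol
P = nRT/V = 0.1906 × 62.36 × 755.15 / 44.8 = 200.3 torr

200 torr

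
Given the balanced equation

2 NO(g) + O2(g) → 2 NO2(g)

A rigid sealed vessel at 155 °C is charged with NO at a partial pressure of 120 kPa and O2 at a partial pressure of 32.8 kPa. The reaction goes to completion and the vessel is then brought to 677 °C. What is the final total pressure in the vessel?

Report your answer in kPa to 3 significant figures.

266 kPa

With V and T fixed, P_i ∝ n_i, so the mole ratios apply directly to partial pressures at 155 °C.
P(O2) required for 120 kPa of NO = (1/2) × 120 = 60.00 kPa; available 32.8 kPa, so O2 is limiting.
P(NO) remaining = 120 − (2/1) × 32.8 = 54.40 kPa
P(gaseous products) = (2)/1 × 32.8 = 65.60 kPa
P_total at 155 °C = 54.40 + 65.60 = 120.0 kPa
Scaling to 677 °C: P = 120.0 × 950.15/428.15 = 266.3 kPa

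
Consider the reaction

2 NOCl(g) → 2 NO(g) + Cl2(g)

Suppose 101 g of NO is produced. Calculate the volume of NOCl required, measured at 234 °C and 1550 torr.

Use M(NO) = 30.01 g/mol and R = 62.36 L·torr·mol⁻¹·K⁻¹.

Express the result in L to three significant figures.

n(NO) = 101.0 / 30.01 = 3.366 mol
n(NOCl) = (2/2) × 3.366 = 3.366 mol
V = nRT/P = 3.366 × 62.36 × 507.15 / 1550 = 68.68 L

68.7 L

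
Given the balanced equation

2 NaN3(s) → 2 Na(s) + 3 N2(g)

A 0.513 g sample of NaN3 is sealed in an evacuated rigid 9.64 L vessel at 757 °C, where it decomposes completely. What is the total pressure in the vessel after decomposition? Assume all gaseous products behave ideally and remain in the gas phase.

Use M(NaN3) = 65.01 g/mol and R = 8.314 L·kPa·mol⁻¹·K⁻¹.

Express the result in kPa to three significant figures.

10.5 kPa

n(NaN3) = 0.513 / 65.01 = 0.007891 mol
n(gas produced) = (3/2) × 0.007891 = 0.01184 mol
P = nRT/V = 0.01184 × 8.314 × 1030.15 / 9.64 = 10.52 kPa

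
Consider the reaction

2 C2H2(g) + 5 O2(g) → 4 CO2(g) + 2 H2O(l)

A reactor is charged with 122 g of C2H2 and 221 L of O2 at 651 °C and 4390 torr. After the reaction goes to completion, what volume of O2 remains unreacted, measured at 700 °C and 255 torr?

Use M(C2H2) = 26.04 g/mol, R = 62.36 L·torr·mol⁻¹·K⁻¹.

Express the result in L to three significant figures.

1220 L

n(C2H2) = 122 / 26.04 = 4.685 mol
n(O2) = PV/RT = (4390 × 221) / (62.36 × 924.15) = 16.83 mol
For 4.685 mol C2H2, stoichiometry requires (5/2) × 4.685 = 11.71 mol O2; 16.83 mol is available, so C2H2 is limiting.
n(O2) consumed = (5/2) × 4.685 = 11.71 mol; remaining = 16.83 − 11.71 = 5.120 mol
V(O2) = nRT/P = 5.120 × 62.36 × 973.15 / 255 = 1218 L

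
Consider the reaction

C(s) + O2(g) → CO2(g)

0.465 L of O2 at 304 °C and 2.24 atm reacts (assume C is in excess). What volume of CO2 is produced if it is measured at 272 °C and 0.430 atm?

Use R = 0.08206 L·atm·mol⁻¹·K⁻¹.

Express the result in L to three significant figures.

n(O2) = PV/RT = (2.24 × 0.465) / (0.08206 × 577.15) = 0.02199 mol
n(CO2) = (1/1) × 0.02199 = 0.02199 mol
V = nRT/P = 0.02199 × 0.08206 × 545.15 / 0.430 = 2.288 L

2.29 L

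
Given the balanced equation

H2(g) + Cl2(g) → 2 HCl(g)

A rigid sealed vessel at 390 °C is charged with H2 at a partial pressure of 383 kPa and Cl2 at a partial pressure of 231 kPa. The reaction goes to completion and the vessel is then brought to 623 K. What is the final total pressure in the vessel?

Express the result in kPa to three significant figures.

577 kPa

Because the vessel is rigid and T is held at 390 °C, work the stoichiometry in partial pressures (P_i = n_iRT/V).
P(Cl2) required for 383 kPa of H2 = (1/1) × 383 = 383.0 kPa; available 231 kPa, so Cl2 is limiting.
P(H2) remaining = 383 − (1/1) × 231 = 152.0 kPa
P(gaseous products) = (2)/1 × 231 = 462.0 kPa
P_total at 390 °C = 152.0 + 462.0 = 614.0 kPa
Scaling to 623 K: P = 614.0 × 623/663.15 = 576.8 kPa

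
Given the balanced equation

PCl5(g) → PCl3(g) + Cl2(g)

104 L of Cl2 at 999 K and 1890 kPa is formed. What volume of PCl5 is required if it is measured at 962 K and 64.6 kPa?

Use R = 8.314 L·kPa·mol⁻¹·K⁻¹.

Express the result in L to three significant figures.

2930 L

n(Cl2) = PV/RT = (1890 × 104) / (8.314 × 999) = 23.67 mol
n(PCl5) = (1/1) × 23.67 = 23.67 mol
V = nRT/P = 23.67 × 8.314 × 962 / 64.6 = 2931 L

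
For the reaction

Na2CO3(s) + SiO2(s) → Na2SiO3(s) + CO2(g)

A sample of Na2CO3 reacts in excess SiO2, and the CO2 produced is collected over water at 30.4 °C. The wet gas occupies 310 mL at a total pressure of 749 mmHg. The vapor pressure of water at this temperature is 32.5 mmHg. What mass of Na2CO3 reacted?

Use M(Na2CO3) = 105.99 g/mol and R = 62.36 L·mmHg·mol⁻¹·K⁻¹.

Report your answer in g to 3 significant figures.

P(CO2) = 749 − 32.5 = 716.5 mmHg
n(CO2) = PV/RT = (716.5 × 0.3100) / (62.36 × 303.55) = 0.01173 mol
n(Na2CO3) = (1/1) × 0.01173 = 0.01173 mol
m(Na2CO3) = 0.01173 × 105.99 = 1.243 g

1.24 g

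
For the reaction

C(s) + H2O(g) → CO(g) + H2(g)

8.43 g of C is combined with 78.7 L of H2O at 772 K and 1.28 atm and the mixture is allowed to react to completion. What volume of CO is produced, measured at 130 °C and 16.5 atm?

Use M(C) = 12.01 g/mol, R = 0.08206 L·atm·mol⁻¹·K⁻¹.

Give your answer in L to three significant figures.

n(C) = 8.43 / 12.01 = 0.7019 mol
n(H2O) = PV/RT = (1.28 × 78.7) / (0.08206 × 772) = 1.590 mol
For 0.7019 mol C, stoichiometry requires (1/1) × 0.7019 = 0.7019 mol H2O; 1.590 mol is available, so C is limiting.
n(CO) = (1/1) × 0.7019 = 0.7019 mol
V(CO) = nRT/P = 0.7019 × 0.08206 × 403.15 / 16.5 = 1.407 L

1.41 L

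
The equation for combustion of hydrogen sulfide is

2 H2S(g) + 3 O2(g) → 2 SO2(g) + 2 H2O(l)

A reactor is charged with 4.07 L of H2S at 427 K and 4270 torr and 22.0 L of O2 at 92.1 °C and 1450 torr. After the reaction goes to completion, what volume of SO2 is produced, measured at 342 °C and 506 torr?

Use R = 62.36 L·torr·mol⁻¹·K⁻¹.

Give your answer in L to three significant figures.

n(H2S) = PV/RT = (4270 × 4.07) / (62.36 × 427) = 0.6527 mol
n(O2) = PV/RT = (1450 × 22.0) / (62.36 × 365.25) = 1.401 mol
For 0.6527 mol H2S, stoichiometry requires (3/2) × 0.6527 = 0.9790 mol O2; 1.401 mol is available, so H2S is limiting.
n(SO2) = (2/2) × 0.6527 = 0.6527 mol
V(SO2) = nRT/P = 0.6527 × 62.36 × 615.15 / 506 = 49.48 L

49.5 L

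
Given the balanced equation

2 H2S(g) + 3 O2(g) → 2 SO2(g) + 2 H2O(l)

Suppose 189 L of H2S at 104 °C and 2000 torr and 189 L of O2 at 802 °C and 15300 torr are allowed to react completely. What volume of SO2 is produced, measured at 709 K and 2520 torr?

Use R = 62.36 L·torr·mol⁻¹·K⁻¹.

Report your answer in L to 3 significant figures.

282 L

n(H2S) = PV/RT = (2000 × 189) / (62.36 × 377.15) = 16.07 mol
n(O2) = PV/RT = (15300 × 189) / (62.36 × 1075.15) = 43.13 mol
For 16.07 mol H2S, stoichiometry requires (3/2) × 16.07 = 24.11 mol O2; 43.13 mol is available, so H2S is limiting.
n(SO2) = (2/2) × 16.07 = 16.07 mol
V(SO2) = nRT/P = 16.07 × 62.36 × 709 / 2520 = 281.9 L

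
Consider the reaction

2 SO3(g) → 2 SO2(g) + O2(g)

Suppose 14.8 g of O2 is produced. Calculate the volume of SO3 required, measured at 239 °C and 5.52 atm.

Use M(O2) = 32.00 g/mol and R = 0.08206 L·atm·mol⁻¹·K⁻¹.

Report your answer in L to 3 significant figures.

7.04 L

n(O2) = 14.80 / 32.00 = 0.4625 mol
n(SO3) = (2/1) × 0.4625 = 0.9250 mol
V = nRT/P = 0.9250 × 0.08206 × 512.15 / 5.52 = 7.043 L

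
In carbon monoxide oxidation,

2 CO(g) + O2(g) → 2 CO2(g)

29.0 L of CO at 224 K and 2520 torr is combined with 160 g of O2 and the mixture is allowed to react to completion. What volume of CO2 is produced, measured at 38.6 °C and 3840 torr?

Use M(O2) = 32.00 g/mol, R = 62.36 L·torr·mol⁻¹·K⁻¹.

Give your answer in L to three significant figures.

n(CO) = PV/RT = (2520 × 29.0) / (62.36 × 224) = 5.232 mol
n(O2) = 160 / 32.00 = 5.000 mol
For 5.232 mol CO, stoichiometry requires (1/2) × 5.232 = 2.616 mol O2; 5.000 mol is available, so CO is limiting.
n(CO2) = (2/2) × 5.232 = 5.232 mol
V(CO2) = nRT/P = 5.232 × 62.36 × 311.75 / 3840 = 26.49 L

26.5 L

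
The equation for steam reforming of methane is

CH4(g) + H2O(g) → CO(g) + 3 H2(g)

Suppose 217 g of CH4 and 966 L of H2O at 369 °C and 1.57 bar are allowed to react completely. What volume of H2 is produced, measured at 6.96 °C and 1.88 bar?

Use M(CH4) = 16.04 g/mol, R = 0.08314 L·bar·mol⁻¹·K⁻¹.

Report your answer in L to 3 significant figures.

n(CH4) = 217 / 16.04 = 13.53 mol
n(H2O) = PV/RT = (1.57 × 966) / (0.08314 × 642.15) = 28.41 mol
For 13.53 mol CH4, stoichiometry requires (1/1) × 13.53 = 13.53 mol H2O; 28.41 mol is available, so CH4 is limiting.
n(H2) = (3/1) × 13.53 = 40.59 mol
V(H2) = nRT/P = 40.59 × 0.08314 × 280.11 / 1.88 = 502.8 L

503 L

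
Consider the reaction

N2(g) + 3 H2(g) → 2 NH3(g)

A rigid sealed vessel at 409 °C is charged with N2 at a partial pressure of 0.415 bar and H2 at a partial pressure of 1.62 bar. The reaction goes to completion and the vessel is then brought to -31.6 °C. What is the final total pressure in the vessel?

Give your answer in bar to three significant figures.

At constant V, partial pressures at 409 °C are proportional to moles, so apply stoichiometry directly to pressures.
P(H2) required for 0.415 bar of N2 = (3/1) × 0.415 = 1.245 bar; available 1.62 bar, so N2 is limiting.
P(H2) remaining = 1.62 − (3/1) × 0.415 = 0.3750 bar
P(gaseous products) = (2)/1 × 0.415 = 0.8300 bar
P_total at 409 °C = 0.3750 + 0.8300 = 1.205 bar
Scaling to -31.6 °C: P = 1.205 × 241.55/682.15 = 0.4267 bar

0.427 bar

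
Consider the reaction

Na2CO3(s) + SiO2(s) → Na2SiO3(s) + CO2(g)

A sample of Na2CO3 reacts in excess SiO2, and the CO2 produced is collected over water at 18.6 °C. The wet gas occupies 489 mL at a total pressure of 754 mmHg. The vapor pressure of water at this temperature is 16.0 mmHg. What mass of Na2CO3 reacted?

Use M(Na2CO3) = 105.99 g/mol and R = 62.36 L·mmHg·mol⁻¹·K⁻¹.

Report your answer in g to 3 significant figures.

P(CO2) = 754 − 16.0 = 738.0 mmHg
n(CO2) = PV/RT = (738.0 × 0.4890) / (62.36 × 291.75) = 0.01984 mol
n(Na2CO3) = (1/1) × 0.01984 = 0.01984 mol
m(Na2CO3) = 0.01984 × 105.99 = 2.103 g

2.10 g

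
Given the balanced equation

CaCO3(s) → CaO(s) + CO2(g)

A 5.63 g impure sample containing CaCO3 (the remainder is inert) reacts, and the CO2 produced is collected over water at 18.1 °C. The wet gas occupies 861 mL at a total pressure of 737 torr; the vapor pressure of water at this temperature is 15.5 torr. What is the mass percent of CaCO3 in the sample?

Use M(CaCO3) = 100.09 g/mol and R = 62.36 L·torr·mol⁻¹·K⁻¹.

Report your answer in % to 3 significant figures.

P(CO2) = 737 − 15.5 = 721.5 torr
n(CO2) = PV/RT = (721.5 × 0.8610) / (62.36 × 291.25) = 0.03420 mol
n(CaCO3) = (1/1) × 0.03420 = 0.03420 mol
m(CaCO3) = 0.03420 × 100.09 = 3.423 g
%CaCO3 = 3.423 / 5.63 × 100 = 60.80%

60.8 %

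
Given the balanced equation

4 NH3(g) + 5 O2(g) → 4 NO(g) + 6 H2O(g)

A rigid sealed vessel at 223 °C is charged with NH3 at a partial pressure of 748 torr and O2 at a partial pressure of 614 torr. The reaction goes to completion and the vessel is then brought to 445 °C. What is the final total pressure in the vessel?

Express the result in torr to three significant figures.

2150 torr

With V and T fixed, P_i ∝ n_i, so the mole ratios apply directly to partial pressures at 223 °C.
P(O2) required for 748 torr of NH3 = (5/4) × 748 = 935.0 torr; available 614 torr, so O2 is limiting.
P(NH3) remaining = 748 − (4/5) × 614 = 256.8 torr
P(gaseous products) = (4+6)/5 × 614 = 1228 torr
P_total at 223 °C = 256.8 + 1228 = 1485 torr
Scaling to 445 °C: P = 1485 × 718.15/496.15 = 2149 torr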